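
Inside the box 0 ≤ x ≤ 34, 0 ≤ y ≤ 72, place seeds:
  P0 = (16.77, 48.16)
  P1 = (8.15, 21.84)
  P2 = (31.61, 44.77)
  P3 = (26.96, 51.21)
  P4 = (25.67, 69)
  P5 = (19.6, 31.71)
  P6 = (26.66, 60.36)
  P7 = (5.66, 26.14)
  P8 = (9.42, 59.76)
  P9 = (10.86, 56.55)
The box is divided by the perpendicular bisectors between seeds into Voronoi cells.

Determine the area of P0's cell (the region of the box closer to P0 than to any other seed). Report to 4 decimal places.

Area of P0's cell: 228.3845

1. box [0,34]×[0,72]: [(0, 0) (34, 0) (34, 72) (0, 72)]
2. ⊥bis P0·P1 via (12.46,35): [(0, 39.0807) (34, 27.9455) (34, 72) (0, 72)]  |A|=1308.5541
3. ⊥bis P0·P2 via (24.19,46.465): [(0, 39.0807) (20.9368, 32.2238) (30.0231, 72) (0, 72)]  |A|=941.7149
4. ⊥bis P0·P3 via (21.865,49.685): [(0, 39.0807) (20.9368, 32.2238) (23.6008, 43.8857) (15.1858, 72) (0, 72)]  |A|=733.1449
5. ⊥bis P0·P4 via (21.22,58.58): [(0, 67.6423) (0, 39.0807) (20.9368, 32.2238) (23.6008, 43.8857) (18.9069, 59.5678)]  |A|=597.5529
6. ⊥bis P0·P5 via (18.185,39.935): [(0, 67.6423) (0, 39.0807) (4.5526, 37.5897) (22.8829, 40.7432) (23.6008, 43.8857) (18.9069, 59.5678)]  |A|=522.5395
7. ⊥bis P0·P6 via (21.715,54.26): [(11.0041, 62.9428) (0, 67.6423) (0, 39.0807) (4.5526, 37.5897) (22.8829, 40.7432) (23.6008, 43.8857) (20.105, 55.5652)]  |A|=508.7451
8. ⊥bis P0·P7 via (11.215,37.15): [(11.0041, 62.9428) (0, 67.6423) (0, 42.8084) (8.871, 38.3327) (22.8829, 40.7432) (23.6008, 43.8857) (20.105, 55.5652)]  |A|=487.3005
9. ⊥bis P0·P8 via (13.095,53.96): [(18.141, 57.1573) (0, 45.6627) (0, 42.8084) (8.871, 38.3327) (22.8829, 40.7432) (23.6008, 43.8857) (20.105, 55.5652)]  |A|=272.872
10. ⊥bis P0·P9 via (13.815,52.355): [(19.2994, 56.2182) (0.1529, 42.7313) (8.871, 38.3327) (22.8829, 40.7432) (23.6008, 43.8857) (20.105, 55.5652)]  |A|=228.3845
11. canonical 6-gon: [(19.2994, 56.2182) (0.1529, 42.7313) (8.871, 38.3327) (22.8829, 40.7432) (23.6008, 43.8857) (20.105, 55.5652)]
12. shoelace: 228.3845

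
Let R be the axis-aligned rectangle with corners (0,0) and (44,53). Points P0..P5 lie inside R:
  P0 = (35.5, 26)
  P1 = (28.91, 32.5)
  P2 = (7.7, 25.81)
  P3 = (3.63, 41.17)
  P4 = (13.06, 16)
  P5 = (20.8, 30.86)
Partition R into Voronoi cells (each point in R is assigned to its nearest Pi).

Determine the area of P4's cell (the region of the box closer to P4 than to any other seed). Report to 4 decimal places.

Area of P4's cell: 591.5232

1. box [0,44]×[0,53]: [(0, 0) (44, 0) (44, 53) (0, 53)]
2. ⊥bis P4·P0 via (24.28,21): [(0, 0) (33.6383, 0) (10.0198, 53) (0, 53)]  |A|=1156.938
3. ⊥bis P4·P1 via (20.985,24.25): [(0, 44.4083) (0, 0) (33.6383, 0) (24.2139, 21.1483)]  |A|=893.3457
4. ⊥bis P4·P2 via (10.38,20.905): [(19.3597, 25.8113) (0, 15.2336) (0, 0) (33.6383, 0) (24.2139, 21.1483)]  |A|=610.9391
5. ⊥bis P4·P3 via (8.345,28.585): [(19.3597, 25.8113) (0, 15.2336) (0, 0) (33.6383, 0) (24.2139, 21.1483)]  |A|=610.9391
6. ⊥bis P4·P5 via (16.93,23.43): [(15.9426, 23.9443) (0, 15.2336) (0, 0) (33.6383, 0) (25.0915, 19.179)]  |A|=591.5232
7. canonical 5-gon: [(15.9426, 23.9443) (0, 15.2336) (0, 0) (33.6383, 0) (25.0915, 19.179)]
8. shoelace: 591.5232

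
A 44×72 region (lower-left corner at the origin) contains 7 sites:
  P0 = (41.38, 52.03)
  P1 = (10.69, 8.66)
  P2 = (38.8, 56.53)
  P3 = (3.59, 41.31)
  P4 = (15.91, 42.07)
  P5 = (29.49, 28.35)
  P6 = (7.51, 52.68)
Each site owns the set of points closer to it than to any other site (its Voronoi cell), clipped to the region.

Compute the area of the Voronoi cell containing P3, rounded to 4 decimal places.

Area of P3's cell: 229.1260

1. box [0,44]×[0,72]: [(0, 0) (44, 0) (44, 72) (0, 72)]
2. ⊥bis P3·P0 via (22.485,46.67): [(0, 0) (35.724, 0) (15.2996, 72) (0, 72)]  |A|=1836.8489
3. ⊥bis P3·P1 via (7.14,24.985): [(0, 23.4324) (27.3874, 29.388) (15.2996, 72) (0, 72)]  |A|=991.0447
4. ⊥bis P3·P2 via (21.195,48.92): [(0, 23.4324) (27.3874, 29.388) (23.091, 44.5339) (11.2184, 72) (0, 72)]  |A|=934.9972
5. ⊥bis P3·P4 via (9.75,41.69): [(0, 23.4324) (10.7323, 25.7662) (7.8802, 72) (0, 72)]  |A|=442.7881
6. ⊥bis P3·P5 via (16.54,34.83): [(0, 23.4324) (10.7323, 25.7662) (7.8802, 72) (0, 72)]  |A|=442.7881
7. ⊥bis P3·P6 via (5.55,46.995): [(0, 48.9085) (0, 23.4324) (10.7323, 25.7662) (9.5069, 45.6308)]  |A|=229.126
8. canonical 4-gon: [(0, 48.9085) (0, 23.4324) (10.7323, 25.7662) (9.5069, 45.6308)]
9. shoelace: 229.126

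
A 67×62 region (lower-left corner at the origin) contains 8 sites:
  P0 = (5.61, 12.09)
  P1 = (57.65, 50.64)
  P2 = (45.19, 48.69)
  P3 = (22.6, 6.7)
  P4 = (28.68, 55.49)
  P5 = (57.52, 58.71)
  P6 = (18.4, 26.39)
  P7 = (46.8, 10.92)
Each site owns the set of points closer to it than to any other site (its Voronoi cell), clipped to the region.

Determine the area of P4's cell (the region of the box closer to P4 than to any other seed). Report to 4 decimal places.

Area of P4's cell: 686.5438

1. box [0,67]×[0,62]: [(0, 0) (67, 0) (67, 62) (0, 62)]
2. ⊥bis P4·P0 via (17.145,33.79): [(0, 42.9037) (67, 7.2887) (67, 62) (0, 62)]  |A|=2472.5529
3. ⊥bis P4·P1 via (43.165,53.065): [(0, 42.9037) (38.0754, 22.6641) (44.6608, 62) (0, 62)]  |A|=1241.9378
4. ⊥bis P4·P2 via (36.935,52.09): [(0, 42.9037) (27.197, 28.4467) (41.0166, 62) (0, 62)]  |A|=947.8029
5. ⊥bis P4·P3 via (25.64,31.095): [(0, 42.9037) (21.1661, 31.6525) (28.1585, 30.7812) (41.0166, 62) (0, 62)]  |A|=939.2222
6. ⊥bis P4·P5 via (43.1,57.1): [(0, 42.9037) (21.1661, 31.6525) (28.1585, 30.7812) (41.0166, 62) (0, 62)]  |A|=939.2222
7. ⊥bis P4·P6 via (23.54,40.94): [(0, 49.2558) (31.2245, 38.2253) (41.0166, 62) (0, 62)]  |A|=686.5438
8. ⊥bis P4·P7 via (37.74,33.205): [(0, 49.2558) (31.2245, 38.2253) (41.0166, 62) (0, 62)]  |A|=686.5438
9. canonical 4-gon: [(0, 49.2558) (31.2245, 38.2253) (41.0166, 62) (0, 62)]
10. shoelace: 686.5438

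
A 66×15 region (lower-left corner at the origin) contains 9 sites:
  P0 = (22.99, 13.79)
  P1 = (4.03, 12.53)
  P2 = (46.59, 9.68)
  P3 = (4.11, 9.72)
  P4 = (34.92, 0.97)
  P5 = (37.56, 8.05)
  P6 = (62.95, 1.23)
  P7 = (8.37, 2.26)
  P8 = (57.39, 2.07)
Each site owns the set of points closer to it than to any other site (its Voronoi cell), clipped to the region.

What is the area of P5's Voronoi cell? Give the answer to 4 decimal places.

Area of P5's cell: 123.9564

1. box [0,66]×[0,15]: [(0, 0) (66, 0) (66, 15) (0, 15)]
2. ⊥bis P5·P0 via (30.275,10.92): [(25.973, 0) (66, 0) (66, 15) (31.8824, 15)]  |A|=556.0852
3. ⊥bis P5·P1 via (20.795,10.29): [(25.973, 0) (66, 0) (66, 15) (31.8824, 15)]  |A|=556.0852
4. ⊥bis P5·P2 via (42.075,8.865): [(25.973, 0) (43.6752, 0) (40.9676, 15) (31.8824, 15)]  |A|=200.9061
5. ⊥bis P5·P3 via (20.835,8.885): [(25.973, 0) (43.6752, 0) (40.9676, 15) (31.8824, 15)]  |A|=200.9061
6. ⊥bis P5·P4 via (36.24,4.51): [(28.8372, 7.2704) (43.3389, 1.8629) (40.9676, 15) (31.8824, 15)]  |A|=123.9564
7. ⊥bis P5·P6 via (50.255,4.64): [(28.8372, 7.2704) (43.3389, 1.8629) (40.9676, 15) (31.8824, 15)]  |A|=123.9564
8. ⊥bis P5·P7 via (22.965,5.155): [(28.8372, 7.2704) (43.3389, 1.8629) (40.9676, 15) (31.8824, 15)]  |A|=123.9564
9. ⊥bis P5·P8 via (47.475,5.06): [(28.8372, 7.2704) (43.3389, 1.8629) (40.9676, 15) (31.8824, 15)]  |A|=123.9564
10. canonical 4-gon: [(28.8372, 7.2704) (43.3389, 1.8629) (40.9676, 15) (31.8824, 15)]
11. shoelace: 123.9564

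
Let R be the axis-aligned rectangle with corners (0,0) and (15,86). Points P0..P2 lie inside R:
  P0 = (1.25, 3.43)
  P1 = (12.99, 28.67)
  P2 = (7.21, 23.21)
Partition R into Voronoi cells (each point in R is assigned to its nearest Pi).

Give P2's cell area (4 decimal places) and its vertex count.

Area of P2's cell: 245.3652 (4 vertices)

1. box [0,15]×[0,86]: [(0, 0) (15, 0) (15, 86) (0, 86)]
2. ⊥bis P2·P0 via (4.23,13.32): [(0, 14.5946) (15, 10.0748) (15, 86) (0, 86)]  |A|=1104.9795
3. ⊥bis P2·P1 via (10.1,25.94): [(0, 36.6319) (0, 14.5946) (15, 10.0748) (15, 20.7528)]  |A|=245.3652
4. canonical 4-gon: [(0, 36.6319) (0, 14.5946) (15, 10.0748) (15, 20.7528)]
5. shoelace: 245.3652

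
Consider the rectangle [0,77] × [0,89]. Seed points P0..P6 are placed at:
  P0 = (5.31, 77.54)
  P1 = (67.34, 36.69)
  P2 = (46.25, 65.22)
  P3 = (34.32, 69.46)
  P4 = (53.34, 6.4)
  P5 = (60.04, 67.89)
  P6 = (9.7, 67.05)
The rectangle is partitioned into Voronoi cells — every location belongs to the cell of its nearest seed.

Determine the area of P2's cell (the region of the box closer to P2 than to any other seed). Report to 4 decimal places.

Area of P2's cell: 666.0335

1. box [0,77]×[0,89]: [(0, 0) (77, 0) (77, 89) (0, 89)]
2. ⊥bis P2·P0 via (25.78,71.38): [(4.2997, 0) (77, 0) (77, 89) (31.0824, 89)]  |A|=5278.4965
3. ⊥bis P2·P1 via (56.795,50.955): [(9.0018, 15.6252) (77, 65.891) (77, 89) (31.0824, 89)]  |A|=2470.2839
4. ⊥bis P2·P3 via (40.285,67.34): [(26.5033, 28.5627) (77, 65.891) (77, 89) (47.9831, 89)]  |A|=1460.3159
5. ⊥bis P2·P4 via (49.795,35.81): [(28.1518, 33.2012) (33.6794, 33.8675) (77, 65.891) (77, 89) (47.9831, 89)]  |A|=1448.0453
6. ⊥bis P2·P5 via (53.145,66.555): [(28.1518, 33.2012) (33.6794, 33.8675) (56.2443, 50.5479) (48.7992, 89) (47.9831, 89)]  |A|=666.0335
7. ⊥bis P2·P6 via (27.975,66.135): [(28.1518, 33.2012) (33.6794, 33.8675) (56.2443, 50.5479) (48.7992, 89) (47.9831, 89)]  |A|=666.0335
8. canonical 5-gon: [(28.1518, 33.2012) (33.6794, 33.8675) (56.2443, 50.5479) (48.7992, 89) (47.9831, 89)]
9. shoelace: 666.0335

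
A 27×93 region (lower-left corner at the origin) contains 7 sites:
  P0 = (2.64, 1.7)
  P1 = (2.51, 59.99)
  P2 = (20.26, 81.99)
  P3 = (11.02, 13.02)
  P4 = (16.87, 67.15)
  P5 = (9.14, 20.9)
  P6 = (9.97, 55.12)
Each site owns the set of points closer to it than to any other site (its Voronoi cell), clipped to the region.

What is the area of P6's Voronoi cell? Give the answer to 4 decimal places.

Area of P6's cell: 522.6194

1. box [0,27]×[0,93]: [(0, 0) (27, 0) (27, 93) (0, 93)]
2. ⊥bis P6·P0 via (6.305,28.41): [(0, 29.2751) (27, 25.5703) (27, 93) (0, 93)]  |A|=1770.586
3. ⊥bis P6·P1 via (6.24,57.555): [(0, 47.9964) (0, 29.2751) (27, 25.5703) (27, 89.3557)]  |A|=1113.8398
4. ⊥bis P6·P2 via (15.115,68.555): [(13.7598, 69.074) (0, 47.9964) (0, 29.2751) (27, 25.5703) (27, 64.0036)]  |A|=946.0056
5. ⊥bis P6·P3 via (10.495,34.07): [(13.7598, 69.074) (0, 47.9964) (0, 33.8082) (27, 34.4816) (27, 64.0036)]  |A|=764.5061
6. ⊥bis P6·P4 via (13.42,61.135): [(9.8964, 63.156) (0, 47.9964) (0, 33.8082) (27, 34.4816) (27, 53.346)]  |A|=624.3923
7. ⊥bis P6·P5 via (9.555,38.01): [(9.8964, 63.156) (0, 47.9964) (0, 38.2418) (27, 37.5869) (27, 53.346)]  |A|=522.6194
8. canonical 5-gon: [(9.8964, 63.156) (0, 47.9964) (0, 38.2418) (27, 37.5869) (27, 53.346)]
9. shoelace: 522.6194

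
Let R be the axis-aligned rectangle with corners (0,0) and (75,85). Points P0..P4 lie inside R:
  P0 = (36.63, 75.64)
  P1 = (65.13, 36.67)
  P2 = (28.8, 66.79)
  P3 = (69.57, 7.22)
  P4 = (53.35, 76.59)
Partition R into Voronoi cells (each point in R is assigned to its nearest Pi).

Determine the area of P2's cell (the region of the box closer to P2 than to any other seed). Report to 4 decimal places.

Area of P2's cell: 2436.5038

1. box [0,75]×[0,85]: [(0, 0) (75, 0) (75, 85) (0, 85)]
2. ⊥bis P2·P0 via (32.715,71.215): [(0, 0) (75, 0) (75, 33.8035) (17.1343, 85) (0, 85)]  |A|=4893.7389
3. ⊥bis P2·P1 via (46.965,51.73): [(0, 0) (4.0774, 0) (50.2542, 55.6973) (17.1343, 85) (0, 85)]  |A|=2500.3909
4. ⊥bis P2·P3 via (49.185,37.005): [(0, 3.3425) (15.8318, 14.1779) (50.2542, 55.6973) (17.1343, 85) (0, 85)]  |A|=2445.0274
5. ⊥bis P2·P4 via (41.075,71.69): [(0, 3.3425) (15.8318, 14.1779) (48.3675, 53.4216) (45.9329, 59.5205) (17.1343, 85) (0, 85)]  |A|=2436.5038
6. canonical 6-gon: [(0, 3.3425) (15.8318, 14.1779) (48.3675, 53.4216) (45.9329, 59.5205) (17.1343, 85) (0, 85)]
7. shoelace: 2436.5038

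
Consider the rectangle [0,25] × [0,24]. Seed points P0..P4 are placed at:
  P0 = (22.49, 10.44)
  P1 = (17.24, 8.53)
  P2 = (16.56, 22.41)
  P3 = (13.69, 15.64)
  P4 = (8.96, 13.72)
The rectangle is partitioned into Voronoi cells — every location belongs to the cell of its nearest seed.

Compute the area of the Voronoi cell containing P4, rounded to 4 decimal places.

1. box [0,25]×[0,24]: [(0, 0) (25, 0) (25, 24) (0, 24)]
2. ⊥bis P4·P0 via (15.725,12.08): [(0, 0) (12.7965, 0) (18.6147, 24) (0, 24)]  |A|=376.9345
3. ⊥bis P4·P1 via (13.1,11.125): [(0, 0) (6.1267, 0) (17.003, 17.3518) (18.6147, 24) (0, 24)]  |A|=319.0682
4. ⊥bis P4·P2 via (12.76,18.065): [(0, 0) (6.1267, 0) (15.7894, 15.4156) (5.9738, 24) (0, 24)]  |A|=262.337
5. ⊥bis P4·P3 via (11.325,14.68): [(0, 0) (6.1267, 0) (12.8985, 10.8036) (8.4049, 21.8739) (5.9738, 24) (0, 24)]  |A|=235.9732
6. canonical 6-gon: [(0, 0) (6.1267, 0) (12.8985, 10.8036) (8.4049, 21.8739) (5.9738, 24) (0, 24)]
7. shoelace: 235.9732

Area of P4's cell: 235.9732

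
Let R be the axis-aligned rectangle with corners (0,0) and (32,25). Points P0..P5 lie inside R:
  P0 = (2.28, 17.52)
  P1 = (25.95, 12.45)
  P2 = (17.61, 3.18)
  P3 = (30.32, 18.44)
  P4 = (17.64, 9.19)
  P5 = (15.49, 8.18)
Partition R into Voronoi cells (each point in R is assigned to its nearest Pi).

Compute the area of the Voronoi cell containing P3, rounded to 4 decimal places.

1. box [0,32]×[0,25]: [(0, 0) (32, 0) (32, 25) (0, 25)]
2. ⊥bis P3·P0 via (16.3,17.98): [(16.8899, 0) (32, 0) (32, 25) (16.0697, 25)]  |A|=388.005
3. ⊥bis P3·P1 via (28.135,15.445): [(16.095, 24.2288) (32, 12.6253) (32, 25) (16.0697, 25)]  |A|=104.5528
4. ⊥bis P3·P2 via (23.965,10.81): [(16.095, 24.2288) (32, 12.6253) (32, 25) (16.0697, 25)]  |A|=104.5528
5. ⊥bis P3·P4 via (23.98,13.815): [(16.0814, 24.6425) (16.7111, 23.7793) (32, 12.6253) (32, 25) (16.0697, 25)]  |A|=104.4284
6. ⊥bis P3·P5 via (22.905,13.31): [(16.0814, 24.6425) (16.7111, 23.7793) (32, 12.6253) (32, 25) (16.0697, 25)]  |A|=104.4284
7. canonical 5-gon: [(16.0814, 24.6425) (16.7111, 23.7793) (32, 12.6253) (32, 25) (16.0697, 25)]
8. shoelace: 104.4284

Area of P3's cell: 104.4284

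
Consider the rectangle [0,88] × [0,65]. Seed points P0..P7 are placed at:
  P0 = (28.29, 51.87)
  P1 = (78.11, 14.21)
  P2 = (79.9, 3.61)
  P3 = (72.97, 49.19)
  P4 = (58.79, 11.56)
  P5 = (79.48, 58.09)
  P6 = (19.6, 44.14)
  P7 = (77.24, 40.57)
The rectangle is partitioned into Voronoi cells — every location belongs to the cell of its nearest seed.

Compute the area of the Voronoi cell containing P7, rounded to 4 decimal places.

1. box [0,88]×[0,65]: [(0, 0) (88, 0) (88, 65) (0, 65)]
2. ⊥bis P7·P0 via (52.765,46.22): [(42.0952, 0) (88, 0) (88, 65) (57.1003, 65)]  |A|=2496.1451
3. ⊥bis P7·P1 via (77.675,27.39): [(48.1935, 26.417) (88, 27.7308) (88, 65) (57.1003, 65)]  |A|=1337.88
4. ⊥bis P7·P2 via (78.57,22.09): [(48.1935, 26.417) (88, 27.7308) (88, 65) (57.1003, 65)]  |A|=1337.88
5. ⊥bis P7·P3 via (75.105,44.88): [(49.5312, 32.2118) (48.1935, 26.417) (88, 27.7308) (88, 51.2677)]  |A|=567.1744
6. ⊥bis P7·P4 via (68.015,26.065): [(54.4887, 34.6675) (66.511, 27.0215) (88, 27.7308) (88, 51.2677)]  |A|=480.7913
7. ⊥bis P7·P5 via (78.36,49.33): [(82.9132, 48.7479) (54.4887, 34.6675) (66.511, 27.0215) (88, 27.7308) (88, 48.0975)]  |A|=472.7282
8. ⊥bis P7·P6 via (48.42,42.355): [(82.9132, 48.7479) (54.4887, 34.6675) (66.511, 27.0215) (88, 27.7308) (88, 48.0975)]  |A|=472.7282
9. canonical 5-gon: [(82.9132, 48.7479) (54.4887, 34.6675) (66.511, 27.0215) (88, 27.7308) (88, 48.0975)]
10. shoelace: 472.7282

Area of P7's cell: 472.7282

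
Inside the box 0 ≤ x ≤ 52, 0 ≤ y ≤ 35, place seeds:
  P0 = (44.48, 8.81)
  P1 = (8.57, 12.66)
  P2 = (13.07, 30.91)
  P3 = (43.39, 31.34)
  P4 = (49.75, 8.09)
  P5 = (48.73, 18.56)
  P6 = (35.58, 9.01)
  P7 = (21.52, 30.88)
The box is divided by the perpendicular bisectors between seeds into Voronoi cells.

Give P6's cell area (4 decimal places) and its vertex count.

1. box [0,52]×[0,35]: [(0, 0) (52, 0) (52, 35) (0, 35)]
2. ⊥bis P6·P0 via (40.03,8.91): [(0, 0) (39.8298, 0) (40.6163, 35) (0, 35)]  |A|=1407.8062
3. ⊥bis P6·P1 via (22.075,10.835): [(20.6108, 0) (39.8298, 0) (40.6163, 35) (25.3405, 35)]  |A|=603.6575
4. ⊥bis P6·P2 via (24.325,19.96): [(23.1441, 18.7462) (20.6108, 0) (39.8298, 0) (40.6163, 35) (38.9574, 35)]  |A|=492.9943
5. ⊥bis P6·P3 via (39.485,20.175): [(28.33, 24.0765) (23.1441, 18.7462) (20.6108, 0) (39.8298, 0) (40.2769, 19.898)]  |A|=393.0137
6. ⊥bis P6·P4 via (42.665,8.55): [(28.33, 24.0765) (23.1441, 18.7462) (20.6108, 0) (39.8298, 0) (40.2769, 19.898)]  |A|=393.0137
7. ⊥bis P6·P5 via (42.155,13.785): [(36.8434, 21.0989) (28.33, 24.0765) (23.1441, 18.7462) (20.6108, 0) (39.8298, 0) (40.2, 16.4769)]  |A|=387.0942
8. ⊥bis P6·P7 via (28.55,19.945): [(36.8434, 21.0989) (32.6346, 22.571) (22.8072, 16.253) (20.6108, 0) (39.8298, 0) (40.2, 16.4769)]  |A|=360.5312
9. canonical 6-gon: [(36.8434, 21.0989) (32.6346, 22.571) (22.8072, 16.253) (20.6108, 0) (39.8298, 0) (40.2, 16.4769)]
10. shoelace: 360.5312

Area of P6's cell: 360.5312 (6 vertices)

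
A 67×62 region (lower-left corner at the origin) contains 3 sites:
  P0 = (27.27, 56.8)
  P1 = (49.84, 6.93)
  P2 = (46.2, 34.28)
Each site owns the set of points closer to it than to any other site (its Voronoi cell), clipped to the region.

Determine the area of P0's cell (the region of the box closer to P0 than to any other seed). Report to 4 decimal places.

Area of P0's cell: 1332.9832

1. box [0,67]×[0,62]: [(0, 0) (67, 0) (67, 62) (0, 62)]
2. ⊥bis P0·P1 via (38.555,31.865): [(0, 14.4159) (67, 44.7385) (67, 62) (0, 62)]  |A|=2172.3259
3. ⊥bis P0·P2 via (36.735,45.54): [(0, 14.6611) (56.3166, 62) (0, 62)]  |A|=1332.9832
4. canonical 3-gon: [(0, 14.6611) (56.3166, 62) (0, 62)]
5. shoelace: 1332.9832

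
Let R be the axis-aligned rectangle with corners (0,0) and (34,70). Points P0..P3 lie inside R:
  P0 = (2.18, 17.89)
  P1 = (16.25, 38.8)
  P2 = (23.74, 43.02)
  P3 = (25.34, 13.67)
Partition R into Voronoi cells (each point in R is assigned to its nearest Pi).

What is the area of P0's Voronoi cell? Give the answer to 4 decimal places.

Area of P0's cell: 396.2953

1. box [0,34]×[0,70]: [(0, 0) (34, 0) (34, 70) (0, 70)]
2. ⊥bis P0·P1 via (9.215,28.345): [(0, 34.5456) (0, 0) (34, 0) (34, 11.6676)]  |A|=785.6244
3. ⊥bis P0·P2 via (12.96,30.455): [(0, 34.5456) (0, 0) (34, 0) (34, 11.6676)]  |A|=785.6244
4. ⊥bis P0·P3 via (13.76,15.78): [(15.303, 24.2485) (0, 34.5456) (0, 0) (10.8847, 0)]  |A|=396.2953
5. canonical 4-gon: [(15.303, 24.2485) (0, 34.5456) (0, 0) (10.8847, 0)]
6. shoelace: 396.2953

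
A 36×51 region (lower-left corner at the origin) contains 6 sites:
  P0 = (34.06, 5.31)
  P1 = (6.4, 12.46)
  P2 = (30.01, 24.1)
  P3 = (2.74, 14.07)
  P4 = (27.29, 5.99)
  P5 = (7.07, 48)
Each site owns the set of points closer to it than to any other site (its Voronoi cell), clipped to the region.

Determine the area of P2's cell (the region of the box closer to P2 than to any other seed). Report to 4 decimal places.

Area of P2's cell: 560.8149

1. box [0,36]×[0,51]: [(0, 0) (36, 0) (36, 51) (0, 51)]
2. ⊥bis P2·P0 via (32.035,14.705): [(0, 7.8002) (36, 15.5596) (36, 51) (0, 51)]  |A|=1415.5238
3. ⊥bis P2·P1 via (18.205,18.28): [(21.1267, 12.3538) (36, 15.5596) (36, 51) (2.0737, 51)]  |A|=919.1198
4. ⊥bis P2·P3 via (16.375,19.085): [(12.1651, 30.531) (21.1267, 12.3538) (36, 15.5596) (36, 51) (4.6366, 51)]  |A|=892.8899
5. ⊥bis P2·P4 via (28.65,15.045): [(12.1651, 30.531) (19.0922, 16.4805) (31.5745, 14.6058) (36, 15.5596) (36, 51) (4.6366, 51)]  |A|=869.0415
6. ⊥bis P2·P5 via (18.54,36.05): [(12.3658, 30.1238) (19.0922, 16.4805) (31.5745, 14.6058) (36, 15.5596) (36, 51) (34.1156, 51)]  |A|=560.8149
7. canonical 6-gon: [(12.3658, 30.1238) (19.0922, 16.4805) (31.5745, 14.6058) (36, 15.5596) (36, 51) (34.1156, 51)]
8. shoelace: 560.8149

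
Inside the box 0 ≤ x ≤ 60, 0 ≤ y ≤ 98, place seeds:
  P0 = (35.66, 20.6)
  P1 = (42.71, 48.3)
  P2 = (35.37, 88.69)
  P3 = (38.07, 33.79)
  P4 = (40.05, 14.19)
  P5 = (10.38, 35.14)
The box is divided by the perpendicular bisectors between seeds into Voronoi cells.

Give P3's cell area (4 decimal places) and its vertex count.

1. box [0,60]×[0,98]: [(0, 0) (60, 0) (60, 98) (0, 98)]
2. ⊥bis P3·P0 via (36.865,27.195): [(0, 33.9308) (60, 22.9679) (60, 98) (0, 98)]  |A|=4173.04
3. ⊥bis P3·P1 via (40.39,41.045): [(0, 53.9609) (0, 33.9308) (60, 22.9679) (60, 34.7741)]  |A|=955.0905
4. ⊥bis P3·P2 via (36.72,61.24): [(0, 53.9609) (0, 33.9308) (60, 22.9679) (60, 34.7741)]  |A|=955.0905
5. ⊥bis P3·P4 via (39.06,23.99): [(0, 53.9609) (0, 33.9308) (48.9423, 24.9883) (60, 26.1054) (60, 34.7741)]  |A|=937.744
6. ⊥bis P3·P5 via (24.225,34.465): [(24.789, 46.0339) (23.9853, 29.5483) (48.9423, 24.9883) (60, 26.1054) (60, 34.7741)]  |A|=490.0135
7. canonical 5-gon: [(24.789, 46.0339) (23.9853, 29.5483) (48.9423, 24.9883) (60, 26.1054) (60, 34.7741)]
8. shoelace: 490.0135

Area of P3's cell: 490.0135 (5 vertices)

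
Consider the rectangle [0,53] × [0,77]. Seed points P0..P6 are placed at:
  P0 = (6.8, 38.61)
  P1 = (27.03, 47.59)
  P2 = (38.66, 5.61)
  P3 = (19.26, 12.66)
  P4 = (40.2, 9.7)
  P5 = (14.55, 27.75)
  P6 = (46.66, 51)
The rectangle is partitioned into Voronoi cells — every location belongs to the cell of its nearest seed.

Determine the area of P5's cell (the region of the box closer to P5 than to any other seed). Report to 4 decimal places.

Area of P5's cell: 434.9629

1. box [0,53]×[0,77]: [(0, 0) (53, 0) (53, 77) (0, 77)]
2. ⊥bis P5·P0 via (10.675,33.18): [(0, 25.562) (0, 0) (53, 0) (53, 63.3843)]  |A|=2357.0776
3. ⊥bis P5·P1 via (20.79,37.67): [(18.758, 38.9482) (0, 25.562) (0, 0) (53, 0) (53, 17.4089)]  |A|=1569.9312
4. ⊥bis P5·P2 via (26.605,16.68): [(36.6935, 27.6662) (18.758, 38.9482) (0, 25.562) (0, 0) (11.2879, 0)]  |A|=850.9852
5. ⊥bis P5·P3 via (16.905,20.205): [(35.0399, 25.8654) (36.6935, 27.6662) (18.758, 38.9482) (0, 25.562) (0, 14.9285)]  |A|=443.4562
6. ⊥bis P5·P4 via (27.375,18.725): [(31.6566, 24.8094) (34.5956, 28.9858) (18.758, 38.9482) (0, 25.562) (0, 14.9285)]  |A|=434.9629
7. ⊥bis P5·P6 via (30.605,39.375): [(31.6566, 24.8094) (34.5956, 28.9858) (18.758, 38.9482) (0, 25.562) (0, 14.9285)]  |A|=434.9629
8. canonical 5-gon: [(31.6566, 24.8094) (34.5956, 28.9858) (18.758, 38.9482) (0, 25.562) (0, 14.9285)]
9. shoelace: 434.9629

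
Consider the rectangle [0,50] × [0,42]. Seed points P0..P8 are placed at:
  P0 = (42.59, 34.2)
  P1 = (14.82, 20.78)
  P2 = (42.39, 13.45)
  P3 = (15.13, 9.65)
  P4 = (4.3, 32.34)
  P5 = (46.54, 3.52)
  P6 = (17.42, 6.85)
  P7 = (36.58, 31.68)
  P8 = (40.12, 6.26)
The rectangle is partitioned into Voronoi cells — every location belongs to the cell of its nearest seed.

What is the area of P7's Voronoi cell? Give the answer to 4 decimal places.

Area of P7's cell: 343.2172

1. box [0,50]×[0,42]: [(0, 0) (50, 0) (50, 42) (0, 42)]
2. ⊥bis P7·P0 via (39.585,32.94): [(0, 0) (50, 0) (50, 8.1011) (35.7861, 42) (0, 42)]  |A|=1859.0824
3. ⊥bis P7·P1 via (25.7,26.23): [(38.8391, 0) (50, 0) (50, 8.1011) (35.7861, 42) (17.8005, 42)]  |A|=669.6505
4. ⊥bis P7·P2 via (39.485,22.565): [(29.1809, 19.281) (43.4107, 23.8161) (35.7861, 42) (17.8005, 42)]  |A|=350.9727
5. ⊥bis P7·P3 via (25.855,20.665): [(29.1809, 19.281) (43.4107, 23.8161) (35.7861, 42) (17.8005, 42)]  |A|=350.9727
6. ⊥bis P7·P4 via (20.44,32.01): [(20.5327, 36.5456) (29.1809, 19.281) (43.4107, 23.8161) (35.7861, 42) (20.6443, 42)]  |A|=343.2172
7. ⊥bis P7·P5 via (41.56,17.6): [(20.5327, 36.5456) (29.1809, 19.281) (43.4107, 23.8161) (35.7861, 42) (20.6443, 42)]  |A|=343.2172
8. ⊥bis P7·P6 via (27,19.265): [(20.5327, 36.5456) (29.1809, 19.281) (43.4107, 23.8161) (35.7861, 42) (20.6443, 42)]  |A|=343.2172
9. ⊥bis P7·P8 via (38.35,18.97): [(20.5327, 36.5456) (29.1809, 19.281) (43.4107, 23.8161) (35.7861, 42) (20.6443, 42)]  |A|=343.2172
10. canonical 5-gon: [(20.5327, 36.5456) (29.1809, 19.281) (43.4107, 23.8161) (35.7861, 42) (20.6443, 42)]
11. shoelace: 343.2172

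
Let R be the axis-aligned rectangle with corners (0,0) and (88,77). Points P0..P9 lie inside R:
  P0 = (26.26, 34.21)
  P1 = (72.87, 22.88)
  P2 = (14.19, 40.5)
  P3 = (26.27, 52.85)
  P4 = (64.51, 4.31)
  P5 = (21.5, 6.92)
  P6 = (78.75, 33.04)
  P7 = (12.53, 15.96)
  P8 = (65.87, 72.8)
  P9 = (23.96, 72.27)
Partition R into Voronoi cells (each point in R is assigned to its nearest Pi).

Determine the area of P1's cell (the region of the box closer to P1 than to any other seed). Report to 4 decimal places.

Area of P1's cell: 691.7169

1. box [0,88]×[0,77]: [(0, 0) (88, 0) (88, 77) (0, 77)]
2. ⊥bis P1·P0 via (49.565,28.545): [(42.6263, 0) (88, 0) (88, 77) (61.3435, 77)]  |A|=2773.165
3. ⊥bis P1·P2 via (43.53,31.69): [(42.6263, 0) (88, 0) (88, 77) (61.3435, 77)]  |A|=2773.165
4. ⊥bis P1·P3 via (49.57,37.865): [(53.2041, 43.5155) (42.6263, 0) (88, 0) (88, 77) (74.739, 77)]  |A|=2548.894
5. ⊥bis P1·P4 via (68.69,13.595): [(53.2041, 43.5155) (48.1758, 22.8302) (88, 4.9019) (88, 77) (74.739, 77)]  |A|=1933.3412
6. ⊥bis P1·P5 via (47.185,14.9): [(53.2041, 43.5155) (48.1758, 22.8302) (88, 4.9019) (88, 77) (74.739, 77)]  |A|=1933.3412
7. ⊥bis P1·P6 via (75.81,27.96): [(52.6771, 41.3479) (48.1758, 22.8302) (88, 4.9019) (88, 20.9052)]  |A|=691.7169
8. ⊥bis P1·P7 via (42.7,19.42): [(52.6771, 41.3479) (48.1758, 22.8302) (88, 4.9019) (88, 20.9052)]  |A|=691.7169
9. ⊥bis P1·P8 via (69.37,47.84): [(52.6771, 41.3479) (48.1758, 22.8302) (88, 4.9019) (88, 20.9052)]  |A|=691.7169
10. ⊥bis P1·P9 via (48.415,47.575): [(52.6771, 41.3479) (48.1758, 22.8302) (88, 4.9019) (88, 20.9052)]  |A|=691.7169
11. canonical 4-gon: [(52.6771, 41.3479) (48.1758, 22.8302) (88, 4.9019) (88, 20.9052)]
12. shoelace: 691.7169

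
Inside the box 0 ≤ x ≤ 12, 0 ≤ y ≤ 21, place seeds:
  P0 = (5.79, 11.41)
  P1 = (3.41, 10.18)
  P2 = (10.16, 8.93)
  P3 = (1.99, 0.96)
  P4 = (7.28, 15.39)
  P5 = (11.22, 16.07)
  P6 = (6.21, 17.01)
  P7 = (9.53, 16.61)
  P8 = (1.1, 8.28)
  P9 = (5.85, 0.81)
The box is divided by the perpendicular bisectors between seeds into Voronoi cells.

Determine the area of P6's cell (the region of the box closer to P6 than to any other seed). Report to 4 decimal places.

Area of P6's cell: 46.4347

1. box [0,12]×[0,21]: [(0, 0) (12, 0) (12, 21) (0, 21)]
2. ⊥bis P6·P0 via (6,14.21): [(0, 14.66) (12, 13.76) (12, 21) (0, 21)]  |A|=81.48
3. ⊥bis P6·P1 via (4.81,13.595): [(0, 15.5669) (2.7075, 14.4569) (12, 13.76) (12, 21) (0, 21)]  |A|=80.2523
4. ⊥bis P6·P2 via (8.185,12.97): [(0, 15.5669) (2.7075, 14.4569) (10.0935, 13.903) (12, 14.835) (12, 21) (0, 21)]  |A|=79.2276
5. ⊥bis P6·P3 via (4.1,8.985): [(0, 15.5669) (2.7075, 14.4569) (10.0935, 13.903) (12, 14.835) (12, 21) (0, 21)]  |A|=79.2276
6. ⊥bis P6·P4 via (6.745,16.2): [(0, 15.5669) (2.7075, 14.4569) (3.9634, 14.3627) (12, 19.6709) (12, 21) (0, 21)]  |A|=56.5005
7. ⊥bis P6·P5 via (8.715,16.54): [(0, 15.5669) (2.7075, 14.4569) (3.9634, 14.3627) (8.9208, 17.6371) (9.5518, 21) (0, 21)]  |A|=50.3377
8. ⊥bis P6·P7 via (7.87,16.81): [(0, 15.5669) (2.7075, 14.4569) (3.9634, 14.3627) (7.8874, 16.9546) (8.3748, 21) (0, 21)]  |A|=46.4347
9. ⊥bis P6·P8 via (3.655,12.645): [(0, 15.5669) (2.7075, 14.4569) (3.9634, 14.3627) (7.8874, 16.9546) (8.3748, 21) (0, 21)]  |A|=46.4347
10. ⊥bis P6·P9 via (6.03,8.91): [(0, 15.5669) (2.7075, 14.4569) (3.9634, 14.3627) (7.8874, 16.9546) (8.3748, 21) (0, 21)]  |A|=46.4347
11. canonical 6-gon: [(0, 15.5669) (2.7075, 14.4569) (3.9634, 14.3627) (7.8874, 16.9546) (8.3748, 21) (0, 21)]
12. shoelace: 46.4347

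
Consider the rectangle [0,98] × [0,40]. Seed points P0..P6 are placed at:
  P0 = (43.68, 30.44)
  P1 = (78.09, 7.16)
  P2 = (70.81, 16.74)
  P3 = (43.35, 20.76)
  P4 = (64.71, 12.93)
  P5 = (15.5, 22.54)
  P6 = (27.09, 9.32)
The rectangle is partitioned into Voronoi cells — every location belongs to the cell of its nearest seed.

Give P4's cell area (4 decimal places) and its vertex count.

Area of P4's cell: 379.3823 (5 vertices)

1. box [0,98]×[0,40]: [(0, 0) (98, 0) (98, 40) (0, 40)]
2. ⊥bis P4·P0 via (54.195,21.685): [(36.1396, 0) (98, 0) (98, 40) (69.4444, 40)]  |A|=1808.3186
3. ⊥bis P4·P1 via (71.4,10.045): [(36.1396, 0) (67.0682, 0) (84.3178, 40) (69.4444, 40)]  |A|=916.0386
4. ⊥bis P4·P2 via (67.76,14.835): [(59.5011, 28.0578) (36.1396, 0) (67.0682, 0) (71.1352, 9.4311)]  |A|=526.6331
5. ⊥bis P4·P3 via (54.03,16.845): [(59.5011, 28.0578) (57.07, 25.1379) (47.8551, 0) (67.0682, 0) (71.1352, 9.4311)]  |A|=379.3823
6. ⊥bis P4·P5 via (40.105,17.735): [(59.5011, 28.0578) (57.07, 25.1379) (47.8551, 0) (67.0682, 0) (71.1352, 9.4311)]  |A|=379.3823
7. ⊥bis P4·P6 via (45.9,11.125): [(59.5011, 28.0578) (57.07, 25.1379) (47.8551, 0) (67.0682, 0) (71.1352, 9.4311)]  |A|=379.3823
8. canonical 5-gon: [(59.5011, 28.0578) (57.07, 25.1379) (47.8551, 0) (67.0682, 0) (71.1352, 9.4311)]
9. shoelace: 379.3823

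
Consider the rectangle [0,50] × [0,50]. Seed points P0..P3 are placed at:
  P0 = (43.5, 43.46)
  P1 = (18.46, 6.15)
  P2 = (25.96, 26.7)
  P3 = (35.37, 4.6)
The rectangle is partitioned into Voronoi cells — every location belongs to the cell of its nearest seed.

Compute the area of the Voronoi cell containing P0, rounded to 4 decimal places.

1. box [0,50]×[0,50]: [(0, 0) (50, 0) (50, 50) (0, 50)]
2. ⊥bis P0·P1 via (30.98,24.805): [(0, 45.5967) (50, 12.04) (50, 50) (0, 50)]  |A|=1059.081
3. ⊥bis P0·P2 via (34.73,35.08): [(50, 19.0993) (50, 50) (20.4735, 50)]  |A|=456.1943
4. ⊥bis P0·P3 via (39.435,24.03): [(46.7512, 22.4994) (50, 21.8197) (50, 50) (20.4735, 50)]  |A|=451.7754
5. canonical 4-gon: [(46.7512, 22.4994) (50, 21.8197) (50, 50) (20.4735, 50)]
6. shoelace: 451.7754

Area of P0's cell: 451.7754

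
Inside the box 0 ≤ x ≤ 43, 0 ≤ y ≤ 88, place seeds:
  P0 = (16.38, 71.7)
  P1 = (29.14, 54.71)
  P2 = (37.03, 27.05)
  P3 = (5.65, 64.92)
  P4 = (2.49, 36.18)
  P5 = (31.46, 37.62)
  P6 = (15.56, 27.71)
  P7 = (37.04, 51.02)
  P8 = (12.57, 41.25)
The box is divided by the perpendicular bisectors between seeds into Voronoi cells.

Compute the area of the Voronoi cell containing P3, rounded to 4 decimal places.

1. box [0,43]×[0,88]: [(0, 0) (43, 0) (43, 88) (0, 88)]
2. ⊥bis P3·P0 via (11.015,68.31): [(0, 85.7423) (0, 0) (43, 0) (43, 17.6907)]  |A|=2223.8087
3. ⊥bis P3·P1 via (17.395,59.815): [(16.9825, 58.8659) (0, 85.7423) (0, 19.7946)]  |A|=559.9777
4. ⊥bis P3·P2 via (21.34,45.985): [(5.7794, 33.0911) (16.9825, 58.8659) (0, 85.7423) (0, 28.3022)]  |A|=535.3934
5. ⊥bis P3·P4 via (4.07,50.55): [(12.9439, 49.5743) (16.9825, 58.8659) (0, 85.7423) (0, 50.9975)]  |A|=358.0346
6. ⊥bis P3·P5 via (18.555,51.27): [(12.9439, 49.5743) (16.9825, 58.8659) (0, 85.7423) (0, 50.9975)]  |A|=358.0346
7. ⊥bis P3·P6 via (10.605,46.315): [(12.9439, 49.5743) (16.9825, 58.8659) (0, 85.7423) (0, 50.9975)]  |A|=358.0346
8. ⊥bis P3·P7 via (21.345,57.97): [(12.9439, 49.5743) (16.9825, 58.8659) (0, 85.7423) (0, 50.9975)]  |A|=358.0346
9. ⊥bis P3·P8 via (9.11,53.085): [(1.4314, 50.8401) (15.25, 54.8801) (16.9825, 58.8659) (0, 85.7423) (0, 50.9975)]  |A|=326.0338
10. canonical 5-gon: [(1.4314, 50.8401) (15.25, 54.8801) (16.9825, 58.8659) (0, 85.7423) (0, 50.9975)]
11. shoelace: 326.0338

Area of P3's cell: 326.0338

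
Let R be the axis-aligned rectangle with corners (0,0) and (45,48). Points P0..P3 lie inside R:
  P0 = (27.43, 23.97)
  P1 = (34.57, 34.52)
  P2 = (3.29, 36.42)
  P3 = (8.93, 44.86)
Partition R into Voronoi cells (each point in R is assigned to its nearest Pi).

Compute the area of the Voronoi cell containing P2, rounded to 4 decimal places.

Area of P2's cell: 376.5352

1. box [0,45]×[0,48]: [(0, 0) (45, 0) (45, 48) (0, 48)]
2. ⊥bis P2·P0 via (15.36,30.195): [(0, 0.4126) (24.5428, 48) (0, 48)]  |A|=583.963
3. ⊥bis P2·P1 via (18.93,35.47): [(0, 0.4126) (19.0434, 37.337) (19.6911, 48) (0, 48)]  |A|=558.0961
4. ⊥bis P2·P3 via (6.11,40.64): [(0, 44.723) (0, 0.4126) (16.9954, 33.3659)]  |A|=376.5352
5. canonical 3-gon: [(0, 44.723) (0, 0.4126) (16.9954, 33.3659)]
6. shoelace: 376.5352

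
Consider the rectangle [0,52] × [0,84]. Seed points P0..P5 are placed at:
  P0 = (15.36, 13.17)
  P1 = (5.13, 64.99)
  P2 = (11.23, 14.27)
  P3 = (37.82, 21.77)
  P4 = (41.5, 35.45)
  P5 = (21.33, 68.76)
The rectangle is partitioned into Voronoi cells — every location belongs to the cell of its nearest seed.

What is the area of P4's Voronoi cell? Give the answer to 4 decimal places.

1. box [0,52]×[0,84]: [(0, 0) (52, 0) (52, 84) (0, 84)]
2. ⊥bis P4·P0 via (28.43,24.31): [(0, 57.6655) (49.1502, 0) (52, 0) (52, 84) (0, 84)]  |A|=2950.8641
3. ⊥bis P4·P1 via (23.315,50.22): [(15.035, 40.0256) (49.1502, 0) (52, 0) (52, 84) (50.7514, 84)]  |A|=1637.0136
4. ⊥bis P4·P2 via (26.365,24.86): [(15.421, 40.5009) (19.0475, 35.318) (49.1502, 0) (52, 0) (52, 84) (50.7514, 84)]  |A|=1635.1516
5. ⊥bis P4·P3 via (39.66,28.61): [(15.421, 40.5009) (19.0475, 35.318) (20.3338, 33.8089) (52, 25.2905) (52, 84) (50.7514, 84)]  |A|=1186.5513
6. ⊥bis P4·P5 via (31.415,52.105): [(18.4887, 44.2778) (15.421, 40.5009) (19.0475, 35.318) (20.3338, 33.8089) (52, 25.2905) (52, 64.5697)]  |A|=836.1855
7. canonical 6-gon: [(18.4887, 44.2778) (15.421, 40.5009) (19.0475, 35.318) (20.3338, 33.8089) (52, 25.2905) (52, 64.5697)]
8. shoelace: 836.1855

Area of P4's cell: 836.1855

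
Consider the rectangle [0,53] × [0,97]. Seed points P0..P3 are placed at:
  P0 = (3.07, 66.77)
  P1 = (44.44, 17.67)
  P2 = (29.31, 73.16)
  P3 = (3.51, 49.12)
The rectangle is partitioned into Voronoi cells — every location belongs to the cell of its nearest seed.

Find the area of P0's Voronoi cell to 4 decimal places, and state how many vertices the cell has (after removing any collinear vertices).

1. box [0,53]×[0,97]: [(0, 0) (53, 0) (53, 97) (0, 97)]
2. ⊥bis P0·P1 via (23.755,42.22): [(0, 22.2048) (53, 66.8608) (53, 97) (0, 97)]  |A|=2780.7593
3. ⊥bis P0·P2 via (16.19,69.965): [(0, 22.2048) (23.0841, 41.6548) (9.6064, 97) (0, 97)]  |A|=1129.1255
4. ⊥bis P0·P3 via (3.29,57.945): [(0, 57.863) (19.0216, 58.3372) (9.6064, 97) (0, 97)]  |A|=557.9301
5. canonical 4-gon: [(0, 57.863) (19.0216, 58.3372) (9.6064, 97) (0, 97)]
6. shoelace: 557.9301

Area of P0's cell: 557.9301 (4 vertices)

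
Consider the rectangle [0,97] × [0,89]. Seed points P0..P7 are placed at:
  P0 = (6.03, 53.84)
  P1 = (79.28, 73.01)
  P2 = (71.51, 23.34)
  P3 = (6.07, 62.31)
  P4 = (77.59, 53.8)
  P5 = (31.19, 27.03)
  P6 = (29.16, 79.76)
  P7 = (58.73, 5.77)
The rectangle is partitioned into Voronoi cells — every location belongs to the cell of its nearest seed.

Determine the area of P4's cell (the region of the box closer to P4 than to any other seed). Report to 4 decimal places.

Area of P4's cell: 1185.0809

1. box [0,97]×[0,89]: [(0, 0) (97, 0) (97, 89) (0, 89)]
2. ⊥bis P4·P0 via (41.81,53.82): [(41.7799, 0) (97, 0) (97, 89) (41.8297, 89)]  |A|=4912.3737
3. ⊥bis P4·P1 via (78.435,63.405): [(41.8172, 66.6265) (41.7799, 0) (97, 0) (97, 61.7717)]  |A|=3543.9294
4. ⊥bis P4·P2 via (74.55,38.57): [(41.8172, 66.6265) (41.8051, 45.1061) (97, 34.0888) (97, 61.7717)]  |A|=1357.7841
5. ⊥bis P4·P3 via (41.83,58.055): [(42.8392, 66.5365) (41.8123, 57.9061) (41.8051, 45.1061) (97, 34.0888) (97, 61.7717)]  |A|=1353.3276
6. ⊥bis P4·P5 via (54.39,40.415): [(42.8392, 66.5365) (42.2374, 61.4789) (52.9692, 42.8777) (97, 34.0888) (97, 61.7717)]  |A|=1258.7444
7. ⊥bis P4·P6 via (53.375,66.78): [(52.7759, 65.6624) (46.5379, 54.0249) (52.9692, 42.8777) (97, 34.0888) (97, 61.7717)]  |A|=1185.0809
8. ⊥bis P4·P7 via (68.16,29.785): [(52.7759, 65.6624) (46.5379, 54.0249) (52.9692, 42.8777) (97, 34.0888) (97, 61.7717)]  |A|=1185.0809
9. canonical 5-gon: [(52.7759, 65.6624) (46.5379, 54.0249) (52.9692, 42.8777) (97, 34.0888) (97, 61.7717)]
10. shoelace: 1185.0809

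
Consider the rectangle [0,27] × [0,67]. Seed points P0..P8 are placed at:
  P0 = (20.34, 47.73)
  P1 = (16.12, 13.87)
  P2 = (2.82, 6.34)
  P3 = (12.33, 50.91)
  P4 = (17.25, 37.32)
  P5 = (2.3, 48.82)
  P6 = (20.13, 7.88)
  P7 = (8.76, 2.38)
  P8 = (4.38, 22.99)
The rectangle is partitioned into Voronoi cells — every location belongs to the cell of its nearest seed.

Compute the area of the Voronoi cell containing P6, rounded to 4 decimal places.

1. box [0,27]×[0,67]: [(0, 0) (27, 0) (27, 67) (0, 67)]
2. ⊥bis P6·P0 via (20.235,27.805): [(0, 27.9116) (0, 0) (27, 0) (27, 27.7694)]  |A|=751.6933
3. ⊥bis P6·P1 via (18.125,10.875): [(1.8803, 0) (27, 0) (27, 16.8164)]  |A|=211.211
4. ⊥bis P6·P2 via (11.475,7.11): [(11.5327, 6.4618) (12.1075, 0) (27, 0) (27, 16.8164)]  |A|=178.1679
5. ⊥bis P6·P3 via (16.23,29.395): [(11.5327, 6.4618) (12.1075, 0) (27, 0) (27, 16.8164)]  |A|=178.1679
6. ⊥bis P6·P4 via (18.69,22.6): [(11.5327, 6.4618) (12.1075, 0) (27, 0) (27, 16.8164)]  |A|=178.1679
7. ⊥bis P6·P5 via (11.215,28.35): [(11.5327, 6.4618) (12.1075, 0) (27, 0) (27, 16.8164)]  |A|=178.1679
8. ⊥bis P6·P7 via (14.445,5.13): [(13.246, 7.6087) (16.9265, 0) (27, 0) (27, 16.8164)]  |A|=153.9696
9. ⊥bis P6·P8 via (12.255,15.435): [(13.246, 7.6087) (16.9265, 0) (27, 0) (27, 16.8164)]  |A|=153.9696
10. canonical 4-gon: [(13.246, 7.6087) (16.9265, 0) (27, 0) (27, 16.8164)]
11. shoelace: 153.9696

Area of P6's cell: 153.9696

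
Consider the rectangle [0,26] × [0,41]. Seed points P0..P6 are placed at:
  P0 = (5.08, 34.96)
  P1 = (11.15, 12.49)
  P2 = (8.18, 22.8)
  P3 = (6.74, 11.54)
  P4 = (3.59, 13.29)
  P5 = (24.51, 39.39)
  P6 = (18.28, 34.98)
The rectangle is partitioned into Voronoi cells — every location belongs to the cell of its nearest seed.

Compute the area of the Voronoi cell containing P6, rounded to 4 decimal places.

Area of P6's cell: 198.9786

1. box [0,26]×[0,41]: [(0, 0) (26, 0) (26, 41) (0, 41)]
2. ⊥bis P6·P0 via (11.68,34.97): [(11.733, 0) (26, 0) (26, 41) (11.6709, 41)]  |A|=586.2211
3. ⊥bis P6·P1 via (14.715,23.735): [(11.6956, 24.6922) (26, 20.1573) (26, 41) (11.6709, 41)]  |A|=265.9093
4. ⊥bis P6·P2 via (13.23,28.89): [(11.6873, 30.1693) (22.3753, 21.3065) (26, 20.1573) (26, 41) (11.6709, 41)]  |A|=236.6768
5. ⊥bis P6·P3 via (12.51,23.26): [(11.6873, 30.1693) (22.3753, 21.3065) (26, 20.1573) (26, 41) (11.6709, 41)]  |A|=236.6768
6. ⊥bis P6·P4 via (10.935,24.135): [(11.6873, 30.1693) (22.3753, 21.3065) (26, 20.1573) (26, 41) (11.6709, 41)]  |A|=236.6768
7. ⊥bis P6·P5 via (21.395,37.185): [(11.6873, 30.1693) (22.3753, 21.3065) (26, 20.1573) (26, 30.6795) (18.6945, 41) (11.6709, 41)]  |A|=198.9786
8. canonical 6-gon: [(11.6873, 30.1693) (22.3753, 21.3065) (26, 20.1573) (26, 30.6795) (18.6945, 41) (11.6709, 41)]
9. shoelace: 198.9786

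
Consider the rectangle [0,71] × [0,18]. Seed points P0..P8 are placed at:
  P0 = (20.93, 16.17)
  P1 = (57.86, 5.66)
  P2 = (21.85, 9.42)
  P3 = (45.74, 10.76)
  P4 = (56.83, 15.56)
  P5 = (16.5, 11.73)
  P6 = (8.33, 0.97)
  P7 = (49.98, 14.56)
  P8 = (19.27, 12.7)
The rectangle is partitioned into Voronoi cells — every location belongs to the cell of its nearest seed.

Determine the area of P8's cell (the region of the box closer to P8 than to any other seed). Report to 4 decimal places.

1. box [0,71]×[0,18]: [(0, 0) (71, 0) (71, 18) (0, 18)]
2. ⊥bis P8·P0 via (20.1,14.435): [(0, 0) (50.2744, 0) (12.6479, 18) (0, 18)]  |A|=566.3001
3. ⊥bis P8·P1 via (38.565,9.18): [(0, 0) (36.8903, 0) (37.9646, 5.8888) (12.6479, 18) (0, 18)]  |A|=526.8918
4. ⊥bis P8·P2 via (20.56,11.06): [(0, 0) (6.4992, 0) (23.0541, 13.0218) (12.6479, 18) (0, 18)]  |A|=281.2843
5. ⊥bis P8·P3 via (32.505,11.73): [(0, 0) (6.4992, 0) (23.0541, 13.0218) (12.6479, 18) (0, 18)]  |A|=281.2843
6. ⊥bis P8·P4 via (38.05,14.13): [(0, 0) (6.4992, 0) (23.0541, 13.0218) (12.6479, 18) (0, 18)]  |A|=281.2843
7. ⊥bis P8·P5 via (17.885,12.215): [(18.7798, 9.6597) (23.0541, 13.0218) (16.5054, 16.1546)]  |A|=17.7037
8. ⊥bis P8·P6 via (13.8,6.835): [(18.7798, 9.6597) (23.0541, 13.0218) (16.5054, 16.1546)]  |A|=17.7037
9. ⊥bis P8·P7 via (34.625,13.63): [(18.7798, 9.6597) (23.0541, 13.0218) (16.5054, 16.1546)]  |A|=17.7037
10. canonical 3-gon: [(18.7798, 9.6597) (23.0541, 13.0218) (16.5054, 16.1546)]
11. shoelace: 17.7037

Area of P8's cell: 17.7037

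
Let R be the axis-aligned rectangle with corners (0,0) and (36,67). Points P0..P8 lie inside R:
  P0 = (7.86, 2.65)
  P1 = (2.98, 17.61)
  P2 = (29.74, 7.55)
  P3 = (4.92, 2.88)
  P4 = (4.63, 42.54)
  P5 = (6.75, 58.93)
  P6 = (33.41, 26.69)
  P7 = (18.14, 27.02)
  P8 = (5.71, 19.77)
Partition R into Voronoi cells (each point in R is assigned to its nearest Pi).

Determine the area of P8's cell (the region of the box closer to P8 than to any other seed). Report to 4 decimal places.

Area of P8's cell: 187.9007

1. box [0,36]×[0,67]: [(0, 0) (36, 0) (36, 67) (0, 67)]
2. ⊥bis P8·P0 via (6.785,11.21): [(0, 10.3579) (36, 14.8789) (36, 67) (0, 67)]  |A|=1957.7367
3. ⊥bis P8·P1 via (4.345,18.69): [(0, 24.1816) (9.9489, 11.6073) (36, 14.8789) (36, 67) (0, 67)]  |A|=1888.9717
4. ⊥bis P8·P2 via (17.725,13.66): [(0, 24.1816) (9.9489, 11.6073) (17.1404, 12.5105) (36, 49.5968) (36, 67) (0, 67)]  |A|=1561.5893
5. ⊥bis P8·P3 via (5.315,11.325): [(0, 24.1816) (9.9489, 11.6073) (17.1404, 12.5105) (36, 49.5968) (36, 67) (0, 67)]  |A|=1561.5893
6. ⊥bis P8·P4 via (5.17,31.155): [(0, 30.9098) (0, 24.1816) (9.9489, 11.6073) (17.1404, 12.5105) (27.152, 32.1976)]  |A|=368.1946
7. ⊥bis P8·P5 via (6.23,39.35): [(0, 30.9098) (0, 24.1816) (9.9489, 11.6073) (17.1404, 12.5105) (27.152, 32.1976)]  |A|=368.1946
8. ⊥bis P8·P6 via (19.56,23.23): [(17.4349, 31.7367) (0, 30.9098) (0, 24.1816) (9.9489, 11.6073) (17.1404, 12.5105) (20.5587, 19.2323)]  |A|=306.7214
9. ⊥bis P8·P7 via (11.925,23.395): [(7.3389, 31.2579) (0, 30.9098) (0, 24.1816) (9.9489, 11.6073) (17.1404, 12.5105) (17.6682, 13.5483)]  |A|=187.9007
10. canonical 6-gon: [(7.3389, 31.2579) (0, 30.9098) (0, 24.1816) (9.9489, 11.6073) (17.1404, 12.5105) (17.6682, 13.5483)]
11. shoelace: 187.9007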